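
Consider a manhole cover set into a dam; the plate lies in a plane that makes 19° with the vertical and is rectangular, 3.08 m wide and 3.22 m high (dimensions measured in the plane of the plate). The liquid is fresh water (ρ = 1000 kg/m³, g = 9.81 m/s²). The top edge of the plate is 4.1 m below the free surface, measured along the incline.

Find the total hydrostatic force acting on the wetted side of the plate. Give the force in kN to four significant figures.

F ≈ 525.3 kN

γ = ρg = 1000 × 9.81 = 9810 N/m³ = 9.81 kN/m³.
The plate makes 19° with the vertical, i.e. θ = 90° − 19° = 71° to the horizontal. Measuring y along the incline from the free-surface line, vertical depth h = y·sinθ with sinθ = 0.945519.
The centroid lies 3.22/2 = 1.61 m below the top edge, so y_c = 4.1 + 1.61 = 5.71 m and h_c = 5.71 × 0.945519 = 5.39891 m.
A = 3.08 × 3.22 = 9.9176 m².
Resultant F = γ·h_c·A = 9.81 × 5.39891 × 9.9176 = 525.269 kN.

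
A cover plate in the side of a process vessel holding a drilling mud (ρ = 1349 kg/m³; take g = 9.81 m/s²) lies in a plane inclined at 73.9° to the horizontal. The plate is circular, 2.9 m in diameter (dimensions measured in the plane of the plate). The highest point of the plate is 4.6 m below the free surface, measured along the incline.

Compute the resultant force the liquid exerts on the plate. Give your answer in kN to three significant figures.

F ≈ 508 kN

γ = ρg = 1349 × 9.81 / 1000 = 13.23369 kN/m³.
Let θ = 73.9° be the plate's angle to the horizontal; measure y along the incline from where the plane meets the free surface. Vertical depth h = y·sinθ with sinθ = 0.960779.
The centroid is at the centre, 1.45 m below the top of the plate, so y_c = 4.6 + 1.45 = 6.05 m and h_c = 6.05 × 0.960779 = 5.81271 m.
A = π(1.45)² = 6.6052 m².
Resultant F = γ·h_c·A = 13.23369 × 5.81271 × 6.6052 = 508.096 kN.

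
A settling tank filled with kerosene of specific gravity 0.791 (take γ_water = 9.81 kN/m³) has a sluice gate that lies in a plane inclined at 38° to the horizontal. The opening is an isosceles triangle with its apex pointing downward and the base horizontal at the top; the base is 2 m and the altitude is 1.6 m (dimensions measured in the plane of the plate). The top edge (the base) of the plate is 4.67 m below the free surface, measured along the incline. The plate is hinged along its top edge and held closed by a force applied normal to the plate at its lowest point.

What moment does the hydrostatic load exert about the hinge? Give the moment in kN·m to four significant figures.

M ≈ 22.30 kN·m

γ = 0.791 × 9.81 = 7.75971 kN/m³.
Let θ = 38° be the plate's angle to the horizontal; measure y along the incline from where the plane meets the free surface. Vertical depth h = y·sinθ with sinθ = 0.615661.
With the apex down, the centroid sits h/3 = 1.6/3 = 0.533333 m below the base (the top edge), so y_c = 4.67 + 0.533333 = 5.20333 m and h_c = 5.20333 × 0.615661 = 3.20349 m.
A = ½ × 2 × 1.6 = 1.6 m².
Resultant F = γ·h_c·A = 7.75971 × 3.20349 × 1.6 = 39.773 kN.
I_c = b·h³/36 = 2 × 1.6³/36 = 0.227556 m⁴.
Centre of pressure: y_p = y_c + I_c/(y_c·A) = 5.20333 + 0.227556/(5.20333 × 1.6) = 5.20333 + 0.027333 = 5.23066 m along the plane.
The resultant acts 0.533333 + 0.027333 = 0.560666 m (along the plate) below the hinge at the top edge, so the moment about the hinge is M = F × 0.560666 = 39.773 × 0.560666 = 22.2994 kN·m.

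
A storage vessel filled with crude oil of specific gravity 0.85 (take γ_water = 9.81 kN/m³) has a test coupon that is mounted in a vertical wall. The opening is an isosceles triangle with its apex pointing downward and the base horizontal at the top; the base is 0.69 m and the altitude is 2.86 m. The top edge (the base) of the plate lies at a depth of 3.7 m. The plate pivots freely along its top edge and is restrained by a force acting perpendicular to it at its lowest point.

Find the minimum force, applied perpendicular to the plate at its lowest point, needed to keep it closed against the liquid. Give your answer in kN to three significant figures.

γ = 0.85 × 9.81 = 8.3385 kN/m³.
With the apex down, the centroid sits h/3 = 2.86/3 = 0.953333 m below the base (the top edge), so the centroid depth is h_c = 3.7 + 0.953333 = 4.65333 m.
A = ½ × 0.69 × 2.86 = 0.9867 m².
Resultant F = γ·h_c·A = 8.3385 × 4.65333 × 0.9867 = 38.2857 kN.
I_c = b·h³/36 = 0.69 × 2.86³/36 = 0.448378 m⁴.
Centre of pressure: y_p = y_c + I_c/(y_c·A) = 4.65333 + 0.448378/(4.65333 × 0.9867) = 4.65333 + 0.0976552 = 4.75099 m along the plane.
The resultant acts 0.953333 + 0.0976552 = 1.05099 m (along the plate) below the hinge at the top edge, so the moment about the hinge is M = F × 1.05099 = 38.2857 × 1.05099 = 40.2379 kN·m.
A normal force at the bottom, 2.86 m from the hinge, must supply this moment: P = 40.2379/2.86 = 14.0692 kN.

P ≈ 14.1 kN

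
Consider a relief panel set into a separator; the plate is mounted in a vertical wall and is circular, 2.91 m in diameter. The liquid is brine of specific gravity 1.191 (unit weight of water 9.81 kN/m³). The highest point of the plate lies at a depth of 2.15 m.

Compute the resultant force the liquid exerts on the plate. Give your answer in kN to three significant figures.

γ = 1.191 × 9.81 = 11.68371 kN/m³.
The centroid is at the centre, 1.455 m below the top of the plate, so the centroid depth is h_c = 2.15 + 1.455 = 3.605 m.
A = π(1.455)² = 6.65083 m².
Resultant F = γ·h_c·A = 11.68371 × 3.605 × 6.65083 = 280.131 kN.

F ≈ 280 kN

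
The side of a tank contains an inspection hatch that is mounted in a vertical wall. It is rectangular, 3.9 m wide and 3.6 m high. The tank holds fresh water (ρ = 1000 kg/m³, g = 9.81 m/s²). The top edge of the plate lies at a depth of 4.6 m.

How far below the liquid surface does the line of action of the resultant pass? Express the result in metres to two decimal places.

h_p = 6.57 m

γ = ρg = 1000 × 9.81 = 9810 N/m³ = 9.81 kN/m³.
The centroid lies 3.6/2 = 1.8 m below the top edge, so the centroid depth is h_c = 4.6 + 1.8 = 6.4 m.
A = 3.9 × 3.6 = 14.04 m².
Resultant F = γ·h_c·A = 9.81 × 6.4 × 14.04 = 881.487 kN.
I_c = b·h³/12 = 3.9 × 3.6³/12 = 15.1632 m⁴.
Centre of pressure: y_p = y_c + I_c/(y_c·A) = 6.4 + 15.1632/(6.4 × 14.04) = 6.4 + 0.16875 = 6.56875 m along the plane.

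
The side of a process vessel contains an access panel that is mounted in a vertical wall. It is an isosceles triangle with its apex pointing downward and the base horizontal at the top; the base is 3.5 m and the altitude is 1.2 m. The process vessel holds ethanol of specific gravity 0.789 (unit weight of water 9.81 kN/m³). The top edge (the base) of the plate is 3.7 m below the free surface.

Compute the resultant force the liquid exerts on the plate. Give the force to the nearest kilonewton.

γ = 0.789 × 9.81 = 7.74009 kN/m³.
With the apex down, the centroid sits h/3 = 1.2/3 = 0.4 m below the base (the top edge), so the centroid depth is h_c = 3.7 + 0.4 = 4.1 m.
A = ½ × 3.5 × 1.2 = 2.1 m².
Resultant F = γ·h_c·A = 7.74009 × 4.1 × 2.1 = 66.6422 kN.

F ≈ 67 kN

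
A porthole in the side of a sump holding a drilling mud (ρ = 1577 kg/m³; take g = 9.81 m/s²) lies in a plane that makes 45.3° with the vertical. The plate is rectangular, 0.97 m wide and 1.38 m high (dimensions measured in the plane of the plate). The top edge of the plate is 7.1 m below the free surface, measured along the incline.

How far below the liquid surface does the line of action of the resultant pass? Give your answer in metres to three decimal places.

h_p = 5.494 m

γ = ρg = 1577 × 9.81 / 1000 = 15.47037 kN/m³.
The plate makes 45.3° with the vertical, i.e. θ = 90° − 45.3° = 44.7° to the horizontal. Measuring y along the incline from the free-surface line, vertical depth h = y·sinθ with sinθ = 0.703395.
The centroid lies 1.38/2 = 0.69 m below the top edge, so y_c = 7.1 + 0.69 = 7.79 m and h_c = 7.79 × 0.703395 = 5.47945 m.
A = 0.97 × 1.38 = 1.3386 m².
Resultant F = γ·h_c·A = 15.47037 × 5.47945 × 1.3386 = 113.472 kN.
I_c = b·h³/12 = 0.97 × 1.38³/12 = 0.212436 m⁴.
Centre of pressure: y_p = y_c + I_c/(y_c·A) = 7.79 + 0.212436/(7.79 × 1.3386) = 7.79 + 0.0203723 = 7.81037 m along the plane.
Vertically, h_p = y_p·sinθ = 7.81037 × 0.703395 = 5.49378 m.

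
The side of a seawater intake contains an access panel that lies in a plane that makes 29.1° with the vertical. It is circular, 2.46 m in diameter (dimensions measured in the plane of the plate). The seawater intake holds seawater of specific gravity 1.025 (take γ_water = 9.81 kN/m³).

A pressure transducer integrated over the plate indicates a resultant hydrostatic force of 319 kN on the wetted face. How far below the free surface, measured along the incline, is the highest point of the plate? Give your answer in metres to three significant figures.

y_top ≈ 6.41 m

γ = 1.025 × 9.81 = 10.05525 kN/m³.
A = π(1.23)² = 4.75292 m².
From F = γ·h_c·A, the centroid depth is h_c = 319/(10.05525 × 4.75292) = 6.67479 m.
The plate makes 29.1° with the vertical, i.e. θ = 90° − 29.1° = 60.9° to the horizontal. Measuring y along the incline from the free-surface line, vertical depth h = y·sinθ with sinθ = 0.873772.
Along the incline, y_c = h_c/sinθ = 6.67479/0.873772 = 7.63905 m.
The centroid is at the centre, 1.23 m below the top of the plate, so the highest point sits at y_top = 7.63905 − 1.23 = 6.40905 m along the incline.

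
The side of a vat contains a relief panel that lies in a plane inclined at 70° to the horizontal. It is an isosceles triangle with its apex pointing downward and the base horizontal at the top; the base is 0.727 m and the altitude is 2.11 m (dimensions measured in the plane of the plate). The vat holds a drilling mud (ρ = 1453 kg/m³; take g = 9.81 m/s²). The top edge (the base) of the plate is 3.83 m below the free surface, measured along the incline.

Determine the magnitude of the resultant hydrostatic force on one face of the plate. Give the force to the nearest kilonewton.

F ≈ 47 kN

γ = ρg = 1453 × 9.81 / 1000 = 14.25393 kN/m³.
Let θ = 70° be the plate's angle to the horizontal; measure y along the incline from where the plane meets the free surface. Vertical depth h = y·sinθ with sinθ = 0.939693.
With the apex down, the centroid sits h/3 = 2.11/3 = 0.703333 m below the base (the top edge), so y_c = 3.83 + 0.703333 = 4.53333 m and h_c = 4.53333 × 0.939693 = 4.25994 m.
A = ½ × 0.727 × 2.11 = 0.766985 m².
Resultant F = γ·h_c·A = 14.25393 × 4.25994 × 0.766985 = 46.572 kN.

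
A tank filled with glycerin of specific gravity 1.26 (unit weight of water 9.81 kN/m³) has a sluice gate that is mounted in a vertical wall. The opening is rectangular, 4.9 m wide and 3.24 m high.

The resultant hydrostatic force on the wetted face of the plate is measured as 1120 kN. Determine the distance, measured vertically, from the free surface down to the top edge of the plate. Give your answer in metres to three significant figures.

γ = 1.26 × 9.81 = 12.3606 kN/m³.
A = 4.9 × 3.24 = 15.876 m².
From F = γ·h_c·A, the centroid depth is h_c = 1120/(12.3606 × 15.876) = 5.70739 m.
The centroid lies 3.24/2 = 1.62 m below the top edge, so the top edge sits at h_top = 5.70739 − 1.62 = 4.08739 m below the surface.

d_top ≈ 4.09 m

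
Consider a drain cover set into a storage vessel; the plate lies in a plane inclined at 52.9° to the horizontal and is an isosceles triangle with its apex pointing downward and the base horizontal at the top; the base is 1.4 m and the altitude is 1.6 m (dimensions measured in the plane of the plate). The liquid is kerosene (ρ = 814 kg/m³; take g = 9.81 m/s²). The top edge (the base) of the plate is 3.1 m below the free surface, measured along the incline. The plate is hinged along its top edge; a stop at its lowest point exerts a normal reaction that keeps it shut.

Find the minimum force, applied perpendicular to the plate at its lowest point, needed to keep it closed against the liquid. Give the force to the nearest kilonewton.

γ = ρg = 814 × 9.81 / 1000 = 7.98534 kN/m³.
Let θ = 52.9° be the plate's angle to the horizontal; measure y along the incline from where the plane meets the free surface. Vertical depth h = y·sinθ with sinθ = 0.797584.
With the apex down, the centroid sits h/3 = 1.6/3 = 0.533333 m below the base (the top edge), so y_c = 3.1 + 0.533333 = 3.63333 m and h_c = 3.63333 × 0.797584 = 2.89789 m.
A = ½ × 1.4 × 1.6 = 1.12 m².
Resultant F = γ·h_c·A = 7.98534 × 2.89789 × 1.12 = 25.9175 kN.
I_c = b·h³/36 = 1.4 × 1.6³/36 = 0.159289 m⁴.
Centre of pressure: y_p = y_c + I_c/(y_c·A) = 3.63333 + 0.159289/(3.63333 × 1.12) = 3.63333 + 0.0391438 = 3.67247 m along the plane.
The resultant acts 0.533333 + 0.0391438 = 0.572477 m (along the plate) below the hinge at the top edge, so the moment about the hinge is M = F × 0.572477 = 25.9175 × 0.572477 = 14.8372 kN·m.
A normal force at the bottom, 1.6 m from the hinge, must supply this moment: P = 14.8372/1.6 = 9.27325 kN.

P ≈ 9 kN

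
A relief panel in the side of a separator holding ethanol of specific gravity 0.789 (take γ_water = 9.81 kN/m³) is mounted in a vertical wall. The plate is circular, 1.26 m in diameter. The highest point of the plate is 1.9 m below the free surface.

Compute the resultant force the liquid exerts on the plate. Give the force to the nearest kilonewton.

F ≈ 24 kN

γ = 0.789 × 9.81 = 7.74009 kN/m³.
The centroid is at the centre, 0.63 m below the top of the plate, so the centroid depth is h_c = 1.9 + 0.63 = 2.53 m.
A = π(0.63)² = 1.2469 m².
Resultant F = γ·h_c·A = 7.74009 × 2.53 × 1.2469 = 24.4173 kN.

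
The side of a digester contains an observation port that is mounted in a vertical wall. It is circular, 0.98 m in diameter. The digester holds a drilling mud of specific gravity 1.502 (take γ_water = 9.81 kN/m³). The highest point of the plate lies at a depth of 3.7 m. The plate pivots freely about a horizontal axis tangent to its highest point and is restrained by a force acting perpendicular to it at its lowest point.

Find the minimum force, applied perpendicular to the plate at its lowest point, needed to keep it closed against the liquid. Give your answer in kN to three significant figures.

γ = 1.502 × 9.81 = 14.73462 kN/m³.
The centroid is at the centre, 0.49 m below the top of the plate, so the centroid depth is h_c = 3.7 + 0.49 = 4.19 m.
A = π(0.49)² = 0.754296 m².
Resultant F = γ·h_c·A = 14.73462 × 4.19 × 0.754296 = 46.5688 kN.
I_c = πr⁴/4 = π × 0.49⁴/4 = 0.0452766 m⁴.
Centre of pressure: y_p = y_c + I_c/(y_c·A) = 4.19 + 0.0452766/(4.19 × 0.754296) = 4.19 + 0.0143258 = 4.20433 m along the plane.
The resultant acts 0.49 + 0.0143258 = 0.504326 m (along the plate) below the hinge at the top edge, so the moment about the hinge is M = F × 0.504326 = 46.5688 × 0.504326 = 23.4859 kN·m.
A normal force at the bottom, 0.98 m from the hinge, must supply this moment: P = 23.4859/0.98 = 23.9652 kN.

P ≈ 24.0 kN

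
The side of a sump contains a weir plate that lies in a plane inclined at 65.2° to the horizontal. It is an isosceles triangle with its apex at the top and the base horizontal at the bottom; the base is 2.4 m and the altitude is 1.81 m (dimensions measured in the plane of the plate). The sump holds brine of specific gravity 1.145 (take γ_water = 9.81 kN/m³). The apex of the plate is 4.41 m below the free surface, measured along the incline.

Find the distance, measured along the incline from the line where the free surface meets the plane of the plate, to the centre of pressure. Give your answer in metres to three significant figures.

y_p = 5.65 m

γ = 1.145 × 9.81 = 11.23245 kN/m³.
Let θ = 65.2° be the plate's angle to the horizontal; measure y along the incline from where the plane meets the free surface. Vertical depth h = y·sinθ with sinθ = 0.907777.
With the apex up, the centroid sits 2h/3 = 2 × 1.81/3 = 1.20667 m below the apex, so y_c = 4.41 + 1.20667 = 5.61667 m and h_c = 5.61667 × 0.907777 = 5.09868 m.
A = ½ × 2.4 × 1.81 = 2.172 m².
Resultant F = γ·h_c·A = 11.23245 × 5.09868 × 2.172 = 124.392 kN.
I_c = b·h³/36 = 2.4 × 1.81³/36 = 0.395316 m⁴.
Centre of pressure: y_p = y_c + I_c/(y_c·A) = 5.61667 + 0.395316/(5.61667 × 2.172) = 5.61667 + 0.0324045 = 5.64907 m along the plane.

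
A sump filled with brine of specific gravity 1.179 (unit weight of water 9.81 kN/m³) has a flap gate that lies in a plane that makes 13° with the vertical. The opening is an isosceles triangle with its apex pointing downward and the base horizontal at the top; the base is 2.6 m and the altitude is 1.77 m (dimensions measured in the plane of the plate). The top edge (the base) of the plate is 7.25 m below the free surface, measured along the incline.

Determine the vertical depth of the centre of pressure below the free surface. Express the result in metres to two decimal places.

h_p = 7.66 m

γ = 1.179 × 9.81 = 11.56599 kN/m³.
The plate makes 13° with the vertical, i.e. θ = 90° − 13° = 77° to the horizontal. Measuring y along the incline from the free-surface line, vertical depth h = y·sinθ with sinθ = 0.974370.
With the apex down, the centroid sits h/3 = 1.77/3 = 0.59 m below the base (the top edge), so y_c = 7.25 + 0.59 = 7.84 m and h_c = 7.84 × 0.974370 = 7.63906 m.
A = ½ × 2.6 × 1.77 = 2.301 m².
Resultant F = γ·h_c·A = 11.56599 × 7.63906 × 2.301 = 203.301 kN.
I_c = b·h³/36 = 2.6 × 1.77³/36 = 0.400489 m⁴.
Centre of pressure: y_p = y_c + I_c/(y_c·A) = 7.84 + 0.400489/(7.84 × 2.301) = 7.84 + 0.0222003 = 7.8622 m along the plane.
Vertically, h_p = y_p·sinθ = 7.8622 × 0.974370 = 7.66069 m.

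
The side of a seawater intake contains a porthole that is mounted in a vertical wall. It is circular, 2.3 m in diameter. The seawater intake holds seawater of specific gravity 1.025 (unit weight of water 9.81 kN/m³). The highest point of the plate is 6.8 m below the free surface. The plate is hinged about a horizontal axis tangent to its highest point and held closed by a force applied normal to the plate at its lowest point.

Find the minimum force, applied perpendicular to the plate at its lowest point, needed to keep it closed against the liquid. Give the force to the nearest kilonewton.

γ = 1.025 × 9.81 = 10.05525 kN/m³.
The centroid is at the centre, 1.15 m below the top of the plate, so the centroid depth is h_c = 6.8 + 1.15 = 7.95 m.
A = π(1.15)² = 4.15476 m².
Resultant F = γ·h_c·A = 10.05525 × 7.95 × 4.15476 = 332.128 kN.
I_c = πr⁴/4 = π × 1.15⁴/4 = 1.37367 m⁴.
Centre of pressure: y_p = y_c + I_c/(y_c·A) = 7.95 + 1.37367/(7.95 × 4.15476) = 7.95 + 0.0415881 = 7.99159 m along the plane.
The resultant acts 1.15 + 0.0415881 = 1.19159 m (along the plate) below the hinge at the top edge, so the moment about the hinge is M = F × 1.19159 = 332.128 × 1.19159 = 395.76 kN·m.
A normal force at the bottom, 2.3 m from the hinge, must supply this moment: P = 395.76/2.3 = 172.07 kN.

P ≈ 172 kN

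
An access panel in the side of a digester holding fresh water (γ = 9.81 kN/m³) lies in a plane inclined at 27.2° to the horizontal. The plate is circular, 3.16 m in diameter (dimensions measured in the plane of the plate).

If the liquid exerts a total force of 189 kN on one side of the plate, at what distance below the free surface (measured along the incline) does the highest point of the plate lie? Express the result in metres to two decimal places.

γ = 9.81 kN/m³.
A = π(1.58)² = 7.84267 m².
From F = γ·h_c·A, the centroid depth is h_c = 189/(9.81 × 7.84267) = 2.45657 m.
Let θ = 27.2° be the plate's angle to the horizontal; measure y along the incline from where the plane meets the free surface. Vertical depth h = y·sinθ with sinθ = 0.457098.
Along the incline, y_c = h_c/sinθ = 2.45657/0.457098 = 5.37427 m.
The centroid is at the centre, 1.58 m below the top of the plate, so the highest point sits at y_top = 5.37427 − 1.58 = 3.79427 m along the incline.

y_top ≈ 3.79 m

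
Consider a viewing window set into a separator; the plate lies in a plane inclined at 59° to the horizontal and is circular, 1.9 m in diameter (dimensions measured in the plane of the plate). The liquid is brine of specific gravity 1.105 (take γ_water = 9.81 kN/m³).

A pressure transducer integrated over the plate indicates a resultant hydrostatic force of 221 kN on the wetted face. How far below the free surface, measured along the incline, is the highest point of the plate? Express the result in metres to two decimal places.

y_top ≈ 7.44 m

γ = 1.105 × 9.81 = 10.84005 kN/m³.
A = π(0.95)² = 2.83529 m².
From F = γ·h_c·A, the centroid depth is h_c = 221/(10.84005 × 2.83529) = 7.19057 m.
Let θ = 59° be the plate's angle to the horizontal; measure y along the incline from where the plane meets the free surface. Vertical depth h = y·sinθ with sinθ = 0.857167.
Along the incline, y_c = h_c/sinθ = 7.19057/0.857167 = 8.38876 m.
The centroid is at the centre, 0.95 m below the top of the plate, so the highest point sits at y_top = 8.38876 − 0.95 = 7.43876 m along the incline.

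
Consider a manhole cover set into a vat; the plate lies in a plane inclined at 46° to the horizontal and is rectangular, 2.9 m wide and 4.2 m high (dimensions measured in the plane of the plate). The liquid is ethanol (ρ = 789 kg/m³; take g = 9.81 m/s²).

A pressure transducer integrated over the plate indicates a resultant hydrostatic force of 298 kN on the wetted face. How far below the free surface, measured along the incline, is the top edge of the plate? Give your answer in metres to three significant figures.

γ = ρg = 789 × 9.81 / 1000 = 7.74009 kN/m³.
A = 2.9 × 4.2 = 12.18 m².
From F = γ·h_c·A, the centroid depth is h_c = 298/(7.74009 × 12.18) = 3.16099 m.
Let θ = 46° be the plate's angle to the horizontal; measure y along the incline from where the plane meets the free surface. Vertical depth h = y·sinθ with sinθ = 0.719340.
Along the incline, y_c = h_c/sinθ = 3.16099/0.719340 = 4.39429 m.
The centroid lies 4.2/2 = 2.1 m below the top edge, so the top edge sits at y_top = 4.39429 − 2.1 = 2.29429 m along the incline.

y_top ≈ 2.29 m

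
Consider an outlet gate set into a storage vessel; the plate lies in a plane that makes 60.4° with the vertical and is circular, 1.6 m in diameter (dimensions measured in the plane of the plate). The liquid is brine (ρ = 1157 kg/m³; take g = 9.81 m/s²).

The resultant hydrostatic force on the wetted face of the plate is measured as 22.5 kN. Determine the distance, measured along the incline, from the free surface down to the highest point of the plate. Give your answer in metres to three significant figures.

γ = ρg = 1157 × 9.81 / 1000 = 11.35017 kN/m³.
A = π(0.8)² = 2.01062 m².
From F = γ·h_c·A, the centroid depth is h_c = 22.5/(11.35017 × 2.01062) = 0.985939 m.
The plate makes 60.4° with the vertical, i.e. θ = 90° − 60.4° = 29.6° to the horizontal. Measuring y along the incline from the free-surface line, vertical depth h = y·sinθ with sinθ = 0.493942.
Along the incline, y_c = h_c/sinθ = 0.985939/0.493942 = 1.99606 m.
The centroid is at the centre, 0.8 m below the top of the plate, so the highest point sits at y_top = 1.99606 − 0.8 = 1.19606 m along the incline.

y_top ≈ 1.20 m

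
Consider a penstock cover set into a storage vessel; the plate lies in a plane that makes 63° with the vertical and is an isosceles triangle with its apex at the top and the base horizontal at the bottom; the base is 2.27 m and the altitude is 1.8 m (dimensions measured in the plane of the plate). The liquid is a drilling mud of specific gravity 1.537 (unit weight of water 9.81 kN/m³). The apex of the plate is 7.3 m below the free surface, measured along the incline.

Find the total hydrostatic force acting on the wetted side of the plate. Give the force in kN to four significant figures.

F ≈ 118.9 kN

γ = 1.537 × 9.81 = 15.07797 kN/m³.
The plate makes 63° with the vertical, i.e. θ = 90° − 63° = 27° to the horizontal. Measuring y along the incline from the free-surface line, vertical depth h = y·sinθ with sinθ = 0.453990.
With the apex up, the centroid sits 2h/3 = 2 × 1.8/3 = 1.2 m below the apex, so y_c = 7.3 + 1.2 = 8.5 m and h_c = 8.5 × 0.453990 = 3.85892 m.
A = ½ × 2.27 × 1.8 = 2.043 m².
Resultant F = γ·h_c·A = 15.07797 × 3.85892 × 2.043 = 118.871 kN.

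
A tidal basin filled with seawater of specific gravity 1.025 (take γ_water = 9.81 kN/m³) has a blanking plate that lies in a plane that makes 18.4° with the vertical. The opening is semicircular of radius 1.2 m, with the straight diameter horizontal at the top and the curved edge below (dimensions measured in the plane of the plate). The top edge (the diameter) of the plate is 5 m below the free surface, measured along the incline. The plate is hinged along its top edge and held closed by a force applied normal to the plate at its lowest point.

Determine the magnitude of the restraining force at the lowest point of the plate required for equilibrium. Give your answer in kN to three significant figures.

γ = 1.025 × 9.81 = 10.05525 kN/m³.
The plate makes 18.4° with the vertical, i.e. θ = 90° − 18.4° = 71.6° to the horizontal. Measuring y along the incline from the free-surface line, vertical depth h = y·sinθ with sinθ = 0.948876.
The centroid of a semicircle lies 4r/(3π) = 0.509296 m from the diameter, here below the top edge, so y_c = 5 + 0.509296 = 5.5093 m and h_c = 5.5093 × 0.948876 = 5.22764 m.
A = πr²/2 = π × 1.2²/2 = 2.26195 m².
Resultant F = γ·h_c·A = 10.05525 × 5.22764 × 2.26195 = 118.9 kN.
I_c = (π/8 − 8/(9π))·r⁴ = 0.109757 × 1.2⁴ = 0.227592 m⁴.
Centre of pressure: y_p = y_c + I_c/(y_c·A) = 5.5093 + 0.227592/(5.5093 × 2.26195) = 5.5093 + 0.0182632 = 5.52756 m along the plane.
The resultant acts 0.509296 + 0.0182632 = 0.527559 m (along the plate) below the hinge at the top edge, so the moment about the hinge is M = F × 0.527559 = 118.9 × 0.527559 = 62.7268 kN·m.
A normal force at the bottom, 1.2 m from the hinge, must supply this moment: P = 62.7268/1.2 = 52.2723 kN.

P ≈ 52.3 kN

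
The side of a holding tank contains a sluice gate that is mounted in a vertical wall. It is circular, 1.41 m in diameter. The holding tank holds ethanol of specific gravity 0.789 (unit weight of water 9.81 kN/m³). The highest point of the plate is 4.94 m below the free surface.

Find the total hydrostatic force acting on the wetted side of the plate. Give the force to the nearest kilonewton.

γ = 0.789 × 9.81 = 7.74009 kN/m³.
The centroid is at the centre, 0.705 m below the top of the plate, so the centroid depth is h_c = 4.94 + 0.705 = 5.645 m.
A = π(0.705)² = 1.56145 m².
Resultant F = γ·h_c·A = 7.74009 × 5.645 × 1.56145 = 68.2241 kN.

F ≈ 68 kN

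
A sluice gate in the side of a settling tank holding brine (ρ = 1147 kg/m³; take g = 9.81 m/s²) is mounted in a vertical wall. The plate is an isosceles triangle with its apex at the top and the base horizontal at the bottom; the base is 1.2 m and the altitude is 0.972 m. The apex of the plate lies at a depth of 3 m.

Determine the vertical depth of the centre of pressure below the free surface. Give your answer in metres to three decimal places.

γ = ρg = 1147 × 9.81 / 1000 = 11.25207 kN/m³.
With the apex up, the centroid sits 2h/3 = 2 × 0.972/3 = 0.648 m below the apex, so the centroid depth is h_c = 3 + 0.648 = 3.648 m.
A = ½ × 1.2 × 0.972 = 0.5832 m².
Resultant F = γ·h_c·A = 11.25207 × 3.648 × 0.5832 = 23.9389 kN.
I_c = b·h³/36 = 1.2 × 0.972³/36 = 0.030611 m⁴.
Centre of pressure: y_p = y_c + I_c/(y_c·A) = 3.648 + 0.030611/(3.648 × 0.5832) = 3.648 + 0.0143882 = 3.66239 m along the plane.

h_p = 3.662 m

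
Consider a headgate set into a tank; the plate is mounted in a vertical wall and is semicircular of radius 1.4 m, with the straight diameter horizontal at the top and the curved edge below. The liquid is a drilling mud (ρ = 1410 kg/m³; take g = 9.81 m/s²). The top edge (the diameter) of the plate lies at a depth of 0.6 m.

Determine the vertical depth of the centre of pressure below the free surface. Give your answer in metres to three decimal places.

γ = ρg = 1410 × 9.81 / 1000 = 13.8321 kN/m³.
The centroid of a semicircle lies 4r/(3π) = 0.594178 m from the diameter, here below the top edge, so the centroid depth is h_c = 0.6 + 0.594178 = 1.19418 m.
A = πr²/2 = π × 1.4²/2 = 3.07876 m².
Resultant F = γ·h_c·A = 13.8321 × 1.19418 × 3.07876 = 50.855 kN.
I_c = (π/8 − 8/(9π))·r⁴ = 0.109757 × 1.4⁴ = 0.421642 m⁴.
Centre of pressure: y_p = y_c + I_c/(y_c·A) = 1.19418 + 0.421642/(1.19418 × 3.07876) = 1.19418 + 0.114683 = 1.30886 m along the plane.

h_p = 1.309 m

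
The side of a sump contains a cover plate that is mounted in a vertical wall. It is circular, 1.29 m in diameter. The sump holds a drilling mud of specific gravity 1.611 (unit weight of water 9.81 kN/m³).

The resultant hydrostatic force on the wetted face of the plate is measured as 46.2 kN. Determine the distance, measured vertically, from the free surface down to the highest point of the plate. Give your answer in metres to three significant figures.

d_top ≈ 1.59 m

γ = 1.611 × 9.81 = 15.80391 kN/m³.
A = π(0.645)² = 1.30698 m².
From F = γ·h_c·A, the centroid depth is h_c = 46.2/(15.80391 × 1.30698) = 2.2367 m.
The centroid is at the centre, 0.645 m below the top of the plate, so the highest point sits at h_top = 2.2367 − 0.645 = 1.5917 m below the surface.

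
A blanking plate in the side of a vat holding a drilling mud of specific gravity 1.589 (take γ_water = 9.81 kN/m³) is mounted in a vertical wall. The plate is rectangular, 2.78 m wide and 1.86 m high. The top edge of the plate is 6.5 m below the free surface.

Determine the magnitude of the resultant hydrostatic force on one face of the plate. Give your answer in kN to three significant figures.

γ = 1.589 × 9.81 = 15.58809 kN/m³.
The centroid lies 1.86/2 = 0.93 m below the top edge, so the centroid depth is h_c = 6.5 + 0.93 = 7.43 m.
A = 2.78 × 1.86 = 5.1708 m².
Resultant F = γ·h_c·A = 15.58809 × 7.43 × 5.1708 = 598.88 kN.

F ≈ 599 kN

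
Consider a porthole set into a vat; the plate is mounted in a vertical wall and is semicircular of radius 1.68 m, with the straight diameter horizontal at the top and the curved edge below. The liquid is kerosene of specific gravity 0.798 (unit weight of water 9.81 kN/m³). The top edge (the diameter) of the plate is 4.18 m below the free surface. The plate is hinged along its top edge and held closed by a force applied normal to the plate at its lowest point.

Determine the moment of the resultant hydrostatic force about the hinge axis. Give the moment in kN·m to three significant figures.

γ = 0.798 × 9.81 = 7.82838 kN/m³.
The centroid of a semicircle lies 4r/(3π) = 0.713014 m from the diameter, here below the top edge, so the centroid depth is h_c = 4.18 + 0.713014 = 4.89301 m.
A = πr²/2 = π × 1.68²/2 = 4.43342 m².
Resultant F = γ·h_c·A = 7.82838 × 4.89301 × 4.43342 = 169.819 kN.
I_c = (π/8 − 8/(9π))·r⁴ = 0.109757 × 1.68⁴ = 0.874318 m⁴.
Centre of pressure: y_p = y_c + I_c/(y_c·A) = 4.89301 + 0.874318/(4.89301 × 4.43342) = 4.89301 + 0.0403046 = 4.93331 m along the plane.
The resultant acts 0.713014 + 0.0403046 = 0.753319 m (along the plate) below the hinge at the top edge, so the moment about the hinge is M = F × 0.753319 = 169.819 × 0.753319 = 127.928 kN·m.

M ≈ 128 kN·m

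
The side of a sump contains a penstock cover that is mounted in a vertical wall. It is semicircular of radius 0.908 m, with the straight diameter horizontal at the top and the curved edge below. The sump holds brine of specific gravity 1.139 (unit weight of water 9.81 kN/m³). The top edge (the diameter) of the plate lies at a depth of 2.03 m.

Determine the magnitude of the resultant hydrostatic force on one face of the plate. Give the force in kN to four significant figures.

γ = 1.139 × 9.81 = 11.17359 kN/m³.
The centroid of a semicircle lies 4r/(3π) = 0.385367 m from the diameter, here below the top edge, so the centroid depth is h_c = 2.03 + 0.385367 = 2.41537 m.
A = πr²/2 = π × 0.908²/2 = 1.29507 m².
Resultant F = γ·h_c·A = 11.17359 × 2.41537 × 1.29507 = 34.9518 kN.

F ≈ 34.95 kN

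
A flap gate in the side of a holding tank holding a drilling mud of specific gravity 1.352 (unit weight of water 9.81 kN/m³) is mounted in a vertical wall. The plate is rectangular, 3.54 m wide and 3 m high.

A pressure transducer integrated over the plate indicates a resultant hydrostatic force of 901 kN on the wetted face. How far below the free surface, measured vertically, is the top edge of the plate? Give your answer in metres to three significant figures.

γ = 1.352 × 9.81 = 13.26312 kN/m³.
A = 3.54 × 3 = 10.62 m².
From F = γ·h_c·A, the centroid depth is h_c = 901/(13.26312 × 10.62) = 6.39668 m.
The centroid lies 3/2 = 1.5 m below the top edge, so the top edge sits at h_top = 6.39668 − 1.5 = 4.89668 m below the surface.

d_top ≈ 4.90 m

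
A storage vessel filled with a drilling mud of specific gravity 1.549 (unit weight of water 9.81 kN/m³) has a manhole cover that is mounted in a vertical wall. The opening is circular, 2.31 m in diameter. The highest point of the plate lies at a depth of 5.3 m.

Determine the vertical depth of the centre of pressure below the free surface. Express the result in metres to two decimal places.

h_p = 6.51 m

γ = 1.549 × 9.81 = 15.19569 kN/m³.
The centroid is at the centre, 1.155 m below the top of the plate, so the centroid depth is h_c = 5.3 + 1.155 = 6.455 m.
A = π(1.155)² = 4.19096 m².
Resultant F = γ·h_c·A = 15.19569 × 6.455 × 4.19096 = 411.084 kN.
I_c = πr⁴/4 = π × 1.155⁴/4 = 1.39771 m⁴.
Centre of pressure: y_p = y_c + I_c/(y_c·A) = 6.455 + 1.39771/(6.455 × 4.19096) = 6.455 + 0.0516663 = 6.50667 m along the plane.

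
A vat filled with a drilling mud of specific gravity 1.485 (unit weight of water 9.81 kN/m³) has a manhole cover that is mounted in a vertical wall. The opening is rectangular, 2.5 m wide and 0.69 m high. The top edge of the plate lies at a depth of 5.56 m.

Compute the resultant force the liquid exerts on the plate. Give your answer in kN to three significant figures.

γ = 1.485 × 9.81 = 14.56785 kN/m³.
The centroid lies 0.69/2 = 0.345 m below the top edge, so the centroid depth is h_c = 5.56 + 0.345 = 5.905 m.
A = 2.5 × 0.69 = 1.725 m².
Resultant F = γ·h_c·A = 14.56785 × 5.905 × 1.725 = 148.39 kN.

F ≈ 148 kN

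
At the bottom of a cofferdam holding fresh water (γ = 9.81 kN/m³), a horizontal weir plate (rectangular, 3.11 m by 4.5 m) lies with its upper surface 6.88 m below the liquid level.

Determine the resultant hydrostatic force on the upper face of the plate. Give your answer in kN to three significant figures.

F ≈ 945 kN

γ = 9.81 kN/m³.
The plate is horizontal, so pressure is uniform at p = γ·h = 9.81 × 6.88 = 67.4928 kN/m².
A = 3.11 × 4.5 = 13.995 m².
F = p·A = 67.4928 × 13.995 = 944.562 kN.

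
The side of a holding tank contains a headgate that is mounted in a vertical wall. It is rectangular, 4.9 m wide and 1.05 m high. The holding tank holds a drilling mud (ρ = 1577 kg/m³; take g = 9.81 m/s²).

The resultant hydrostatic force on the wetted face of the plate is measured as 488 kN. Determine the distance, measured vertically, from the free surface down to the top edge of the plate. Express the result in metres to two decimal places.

γ = ρg = 1577 × 9.81 / 1000 = 15.47037 kN/m³.
A = 4.9 × 1.05 = 5.145 m².
From F = γ·h_c·A, the centroid depth is h_c = 488/(15.47037 × 5.145) = 6.13103 m.
The centroid lies 1.05/2 = 0.525 m below the top edge, so the top edge sits at h_top = 6.13103 − 0.525 = 5.60603 m below the surface.

d_top ≈ 5.61 m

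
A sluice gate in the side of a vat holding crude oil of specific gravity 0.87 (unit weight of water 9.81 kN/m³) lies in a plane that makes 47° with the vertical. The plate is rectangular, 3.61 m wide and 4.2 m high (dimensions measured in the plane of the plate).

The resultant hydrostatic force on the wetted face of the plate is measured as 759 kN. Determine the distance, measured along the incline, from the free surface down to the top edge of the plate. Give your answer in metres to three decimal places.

y_top ≈ 6.500 m

γ = 0.87 × 9.81 = 8.5347 kN/m³.
A = 3.61 × 4.2 = 15.162 m².
From F = γ·h_c·A, the centroid depth is h_c = 759/(8.5347 × 15.162) = 5.86539 m.
The plate makes 47° with the vertical, i.e. θ = 90° − 47° = 43° to the horizontal. Measuring y along the incline from the free-surface line, vertical depth h = y·sinθ with sinθ = 0.681998.
Along the incline, y_c = h_c/sinθ = 5.86539/0.681998 = 8.6003 m.
The centroid lies 4.2/2 = 2.1 m below the top edge, so the top edge sits at y_top = 8.6003 − 2.1 = 6.5003 m along the incline.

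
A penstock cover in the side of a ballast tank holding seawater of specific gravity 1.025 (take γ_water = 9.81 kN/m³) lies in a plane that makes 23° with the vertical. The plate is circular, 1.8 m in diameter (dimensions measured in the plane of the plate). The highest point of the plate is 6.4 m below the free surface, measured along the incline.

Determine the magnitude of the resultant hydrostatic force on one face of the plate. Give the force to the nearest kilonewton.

F ≈ 172 kN

γ = 1.025 × 9.81 = 10.05525 kN/m³.
The plate makes 23° with the vertical, i.e. θ = 90° − 23° = 67° to the horizontal. Measuring y along the incline from the free-surface line, vertical depth h = y·sinθ with sinθ = 0.920505.
The centroid is at the centre, 0.9 m below the top of the plate, so y_c = 6.4 + 0.9 = 7.3 m and h_c = 7.3 × 0.920505 = 6.71969 m.
A = π(0.9)² = 2.54469 m².
Resultant F = γ·h_c·A = 10.05525 × 6.71969 × 2.54469 = 171.94 kN.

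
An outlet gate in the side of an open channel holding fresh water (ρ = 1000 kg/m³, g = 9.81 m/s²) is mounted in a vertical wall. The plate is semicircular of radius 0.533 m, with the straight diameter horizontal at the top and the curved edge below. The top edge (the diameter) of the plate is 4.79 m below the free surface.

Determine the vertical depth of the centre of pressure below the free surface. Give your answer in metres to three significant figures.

γ = ρg = 1000 × 9.81 = 9810 N/m³ = 9.81 kN/m³.
The centroid of a semicircle lies 4r/(3π) = 0.226212 m from the diameter, here below the top edge, so the centroid depth is h_c = 4.79 + 0.226212 = 5.01621 m.
A = πr²/2 = π × 0.533²/2 = 0.446246 m².
Resultant F = γ·h_c·A = 9.81 × 5.01621 × 0.446246 = 21.9593 kN.
I_c = (π/8 − 8/(9π))·r⁴ = 0.109757 × 0.533⁴ = 0.00885811 m⁴.
Centre of pressure: y_p = y_c + I_c/(y_c·A) = 5.01621 + 0.00885811/(5.01621 × 0.446246) = 5.01621 + 0.00395723 = 5.02017 m along the plane.

h_p = 5.02 m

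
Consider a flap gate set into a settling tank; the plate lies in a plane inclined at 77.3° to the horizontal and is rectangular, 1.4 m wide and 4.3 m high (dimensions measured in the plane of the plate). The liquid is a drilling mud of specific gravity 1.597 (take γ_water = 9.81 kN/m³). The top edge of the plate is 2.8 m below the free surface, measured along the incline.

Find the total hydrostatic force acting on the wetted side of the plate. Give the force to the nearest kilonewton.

γ = 1.597 × 9.81 = 15.66657 kN/m³.
Let θ = 77.3° be the plate's angle to the horizontal; measure y along the incline from where the plane meets the free surface. Vertical depth h = y·sinθ with sinθ = 0.975535.
The centroid lies 4.3/2 = 2.15 m below the top edge, so y_c = 2.8 + 2.15 = 4.95 m and h_c = 4.95 × 0.975535 = 4.8289 m.
A = 1.4 × 4.3 = 6.02 m².
Resultant F = γ·h_c·A = 15.66657 × 4.8289 × 6.02 = 455.427 kN.

F ≈ 455 kN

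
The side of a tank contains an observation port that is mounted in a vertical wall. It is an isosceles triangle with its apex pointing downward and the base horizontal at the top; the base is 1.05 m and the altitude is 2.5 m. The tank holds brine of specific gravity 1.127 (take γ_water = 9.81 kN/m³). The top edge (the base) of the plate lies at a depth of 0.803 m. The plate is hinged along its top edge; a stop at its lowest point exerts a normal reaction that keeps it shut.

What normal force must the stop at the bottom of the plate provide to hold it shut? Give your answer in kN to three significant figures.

γ = 1.127 × 9.81 = 11.05587 kN/m³.
With the apex down, the centroid sits h/3 = 2.5/3 = 0.833333 m below the base (the top edge), so the centroid depth is h_c = 0.803 + 0.833333 = 1.63633 m.
A = ½ × 1.05 × 2.5 = 1.3125 m².
Resultant F = γ·h_c·A = 11.05587 × 1.63633 × 1.3125 = 23.7445 kN.
I_c = b·h³/36 = 1.05 × 2.5³/36 = 0.455729 m⁴.
Centre of pressure: y_p = y_c + I_c/(y_c·A) = 1.63633 + 0.455729/(1.63633 × 1.3125) = 1.63633 + 0.212196 = 1.84853 m along the plane.
The resultant acts 0.833333 + 0.212196 = 1.04553 m (along the plate) below the hinge at the top edge, so the moment about the hinge is M = F × 1.04553 = 23.7445 × 1.04553 = 24.8256 kN·m.
A normal force at the bottom, 2.5 m from the hinge, must supply this moment: P = 24.8256/2.5 = 9.93024 kN.

P ≈ 9.93 kN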